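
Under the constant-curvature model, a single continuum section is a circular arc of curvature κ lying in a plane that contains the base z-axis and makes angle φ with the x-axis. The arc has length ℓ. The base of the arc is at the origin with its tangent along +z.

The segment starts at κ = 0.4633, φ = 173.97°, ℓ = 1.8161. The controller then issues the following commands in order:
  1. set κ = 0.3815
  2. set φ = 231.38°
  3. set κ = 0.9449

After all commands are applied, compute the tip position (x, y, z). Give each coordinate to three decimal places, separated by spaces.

-0.756 -0.947 1.047

initial: κ=0.4633, φ=173.97°, ℓ=1.8161
cmd 1: set κ=0.3815 → (κ,φ,ℓ)=(0.3815,173.97°,1.8161) → tip=(-0.6010,0.0635,1.6743)
cmd 2: set φ=231.38° → (κ,φ,ℓ)=(0.3815,231.38°,1.8161) → tip=(-0.3772,-0.4722,1.6743)
cmd 3: set κ=0.9449 → (κ,φ,ℓ)=(0.9449,231.38°,1.8161) → tip=(-0.7561,-0.9465,1.0472)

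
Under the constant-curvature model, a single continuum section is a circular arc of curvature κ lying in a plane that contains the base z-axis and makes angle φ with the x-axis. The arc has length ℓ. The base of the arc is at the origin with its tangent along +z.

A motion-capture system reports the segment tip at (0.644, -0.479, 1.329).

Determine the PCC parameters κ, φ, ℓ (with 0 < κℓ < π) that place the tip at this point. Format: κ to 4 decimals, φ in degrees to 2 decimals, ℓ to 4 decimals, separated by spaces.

0.6659 323.36 1.6316

ρ = √(x²+y²) = √(0.644² + -0.479²) = 0.80261
φ = atan2(y, x) mod 360° = atan2(-0.479, 0.644) = 323.3585°
|p|² = ρ² + z² = 0.80261² + 1.329² = 2.41042
κ = 2ρ / |p|² = 2×0.80261 / 2.41042 = 0.66595
θ = 2·atan2(ρ, z) = 2·atan2(0.80261, 1.329) = 1.08659 rad
ℓ = θ/κ = 1.08659/0.66595 = 1.63164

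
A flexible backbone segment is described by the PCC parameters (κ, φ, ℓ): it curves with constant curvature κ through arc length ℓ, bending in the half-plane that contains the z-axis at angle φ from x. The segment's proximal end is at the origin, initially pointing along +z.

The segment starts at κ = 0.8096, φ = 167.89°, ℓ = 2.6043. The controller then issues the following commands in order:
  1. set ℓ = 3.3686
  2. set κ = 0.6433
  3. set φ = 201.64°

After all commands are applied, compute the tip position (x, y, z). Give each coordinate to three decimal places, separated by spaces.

-2.256 -0.895 1.286

initial: κ=0.8096, φ=167.89°, ℓ=2.6043
cmd 1: set ℓ=3.3686 → (κ,φ,ℓ)=(0.8096,167.89°,3.3686) → tip=(-2.3132,0.4963,0.4973)
cmd 2: set κ=0.6433 → (κ,φ,ℓ)=(0.6433,167.89°,3.3686) → tip=(-2.3733,0.5092,1.2863)
cmd 3: set φ=201.64° → (κ,φ,ℓ)=(0.6433,201.64°,3.3686) → tip=(-2.2563,-0.8951,1.2863)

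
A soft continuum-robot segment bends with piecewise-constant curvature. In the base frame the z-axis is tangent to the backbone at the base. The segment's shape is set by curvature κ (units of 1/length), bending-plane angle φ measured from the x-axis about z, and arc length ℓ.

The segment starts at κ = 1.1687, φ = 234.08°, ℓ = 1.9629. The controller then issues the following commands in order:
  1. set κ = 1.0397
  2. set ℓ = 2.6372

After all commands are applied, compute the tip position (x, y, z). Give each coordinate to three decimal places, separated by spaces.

-1.084 -1.496 0.374

initial: κ=1.1687, φ=234.08°, ℓ=1.9629
cmd 1: set κ=1.0397 → (κ,φ,ℓ)=(1.0397,234.08°,1.9629) → tip=(-0.8198,-1.1317,0.8575)
cmd 2: set ℓ=2.6372 → (κ,φ,ℓ)=(1.0397,234.08°,2.6372) → tip=(-1.0840,-1.4964,0.3743)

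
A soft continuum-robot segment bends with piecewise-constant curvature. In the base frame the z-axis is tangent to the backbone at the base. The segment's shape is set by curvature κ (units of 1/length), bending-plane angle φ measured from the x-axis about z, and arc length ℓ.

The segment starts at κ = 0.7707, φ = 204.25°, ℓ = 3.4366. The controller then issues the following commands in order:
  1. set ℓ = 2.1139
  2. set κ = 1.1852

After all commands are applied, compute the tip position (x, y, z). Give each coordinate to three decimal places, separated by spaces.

-1.388 -0.625 0.501

initial: κ=0.7707, φ=204.25°, ℓ=3.4366
cmd 1: set ℓ=2.1139 → (κ,φ,ℓ)=(0.7707,204.25°,2.1139) → tip=(-1.2521,-0.5640,1.2953)
cmd 2: set κ=1.1852 → (κ,φ,ℓ)=(1.1852,204.25°,2.1139) → tip=(-1.3881,-0.6253,0.5013)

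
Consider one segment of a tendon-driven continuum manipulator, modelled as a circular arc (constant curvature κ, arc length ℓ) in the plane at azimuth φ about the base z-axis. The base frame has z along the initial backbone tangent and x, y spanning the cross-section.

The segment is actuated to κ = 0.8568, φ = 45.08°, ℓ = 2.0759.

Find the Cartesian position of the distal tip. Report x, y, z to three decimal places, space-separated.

θ = κ·ℓ = 0.8568 × 2.0759 = 1.77863 rad
ρ = (1 − cos θ)/κ = (1 − -0.20634)/0.8568 = 1.40796
z = sin θ / κ = 0.97848/0.8568 = 1.14202
x = ρ cos φ = 1.40796 × cos(45.08°) = 0.99419
y = ρ sin φ = 1.40796 × sin(45.08°) = 0.99697

0.994 0.997 1.142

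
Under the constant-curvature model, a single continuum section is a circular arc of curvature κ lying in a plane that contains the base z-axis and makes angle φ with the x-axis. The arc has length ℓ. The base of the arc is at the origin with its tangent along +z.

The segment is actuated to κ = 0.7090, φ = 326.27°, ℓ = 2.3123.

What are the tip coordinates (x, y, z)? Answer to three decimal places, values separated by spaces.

1.253 -0.837 1.407

θ = κ·ℓ = 0.7090 × 2.3123 = 1.63942 rad
ρ = (1 − cos θ)/κ = (1 − -0.06857)/0.7090 = 1.50715
z = sin θ / κ = 0.99765/0.7090 = 1.40712
x = ρ cos φ = 1.50715 × cos(326.27°) = 1.25344
y = ρ sin φ = 1.50715 × sin(326.27°) = -0.83689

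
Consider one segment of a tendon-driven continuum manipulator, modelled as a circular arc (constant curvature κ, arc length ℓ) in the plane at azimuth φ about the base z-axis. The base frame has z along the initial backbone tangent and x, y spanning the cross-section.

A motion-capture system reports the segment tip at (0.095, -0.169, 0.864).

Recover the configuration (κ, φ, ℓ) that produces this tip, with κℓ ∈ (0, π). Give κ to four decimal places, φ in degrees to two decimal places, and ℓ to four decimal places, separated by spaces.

ρ = √(x²+y²) = √(0.095² + -0.169²) = 0.19387
φ = atan2(y, x) mod 360° = atan2(-0.169, 0.095) = 299.3417°
|p|² = ρ² + z² = 0.19387² + 0.864² = 0.78408
κ = 2ρ / |p|² = 2×0.19387 / 0.78408 = 0.49452
θ = 2·atan2(ρ, z) = 2·atan2(0.19387, 0.864) = 0.44146 rad
ℓ = θ/κ = 0.44146/0.49452 = 0.89272

0.4945 299.34 0.8927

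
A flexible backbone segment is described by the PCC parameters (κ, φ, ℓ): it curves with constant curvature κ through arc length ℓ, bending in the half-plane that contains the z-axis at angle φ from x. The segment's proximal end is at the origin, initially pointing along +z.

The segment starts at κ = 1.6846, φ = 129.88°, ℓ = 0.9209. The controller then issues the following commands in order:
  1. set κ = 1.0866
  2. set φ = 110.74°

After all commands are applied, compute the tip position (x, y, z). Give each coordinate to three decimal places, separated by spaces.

-0.150 0.396 0.775

initial: κ=1.6846, φ=129.88°, ℓ=0.9209
cmd 1: set κ=1.0866 → (κ,φ,ℓ)=(1.0866,129.88°,0.9209) → tip=(-0.2716,0.3250,0.7747)
cmd 2: set φ=110.74° → (κ,φ,ℓ)=(1.0866,110.74°,0.9209) → tip=(-0.1500,0.3961,0.7747)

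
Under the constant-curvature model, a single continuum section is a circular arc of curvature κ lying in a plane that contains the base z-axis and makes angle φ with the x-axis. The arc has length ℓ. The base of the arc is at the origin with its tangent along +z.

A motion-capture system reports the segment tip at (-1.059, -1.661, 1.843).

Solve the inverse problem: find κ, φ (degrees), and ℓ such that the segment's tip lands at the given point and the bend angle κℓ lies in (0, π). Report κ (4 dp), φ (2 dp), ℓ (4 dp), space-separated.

ρ = √(x²+y²) = √(-1.059² + -1.661²) = 1.96987
φ = atan2(y, x) mod 360° = atan2(-1.661, -1.059) = 237.4797°
|p|² = ρ² + z² = 1.96987² + 1.843² = 7.27705
κ = 2ρ / |p|² = 2×1.96987 / 7.27705 = 0.54139
θ = 2·atan2(ρ, z) = 2·atan2(1.96987, 1.843) = 1.63732 rad
ℓ = θ/κ = 1.63732/0.54139 = 3.02427

0.5414 237.48 3.0243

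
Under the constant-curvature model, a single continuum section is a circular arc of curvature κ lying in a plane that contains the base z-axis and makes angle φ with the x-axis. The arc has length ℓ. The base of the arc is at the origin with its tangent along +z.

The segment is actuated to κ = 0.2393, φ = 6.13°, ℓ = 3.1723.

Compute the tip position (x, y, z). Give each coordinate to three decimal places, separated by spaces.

1.141 0.123 2.876

θ = κ·ℓ = 0.2393 × 3.1723 = 0.75913 rad
ρ = (1 − cos θ)/κ = (1 − 0.72543)/0.2393 = 1.14737
z = sin θ / κ = 0.68829/0.2393 = 2.87627
x = ρ cos φ = 1.14737 × cos(6.13°) = 1.14081
y = ρ sin φ = 1.14737 × sin(6.13°) = 0.12252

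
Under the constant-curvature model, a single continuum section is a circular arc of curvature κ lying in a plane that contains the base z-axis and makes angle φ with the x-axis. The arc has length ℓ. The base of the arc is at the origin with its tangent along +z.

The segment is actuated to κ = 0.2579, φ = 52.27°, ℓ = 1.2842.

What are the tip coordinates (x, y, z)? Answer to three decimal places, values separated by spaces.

θ = κ·ℓ = 0.2579 × 1.2842 = 0.33120 rad
ρ = (1 − cos θ)/κ = (1 − 0.94565)/0.2579 = 0.21072
z = sin θ / κ = 0.32517/0.2579 = 1.26085
x = ρ cos φ = 0.21072 × cos(52.27°) = 0.12895
y = ρ sin φ = 0.21072 × sin(52.27°) = 0.16666

0.129 0.167 1.261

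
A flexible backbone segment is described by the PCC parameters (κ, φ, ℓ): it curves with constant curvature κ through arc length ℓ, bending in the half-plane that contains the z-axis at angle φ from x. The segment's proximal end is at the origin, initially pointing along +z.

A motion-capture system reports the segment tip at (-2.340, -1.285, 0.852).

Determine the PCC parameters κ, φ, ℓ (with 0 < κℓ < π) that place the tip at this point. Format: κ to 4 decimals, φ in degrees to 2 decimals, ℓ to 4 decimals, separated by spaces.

0.6799 208.77 3.7118

ρ = √(x²+y²) = √(-2.340² + -1.285²) = 2.66961
φ = atan2(y, x) mod 360° = atan2(-1.285, -2.340) = 208.7732°
|p|² = ρ² + z² = 2.66961² + 0.852² = 7.85273
κ = 2ρ / |p|² = 2×2.66961 / 7.85273 = 0.67992
θ = 2·atan2(ρ, z) = 2·atan2(2.66961, 0.852) = 2.52373 rad
ℓ = θ/κ = 2.52373/0.67992 = 3.71181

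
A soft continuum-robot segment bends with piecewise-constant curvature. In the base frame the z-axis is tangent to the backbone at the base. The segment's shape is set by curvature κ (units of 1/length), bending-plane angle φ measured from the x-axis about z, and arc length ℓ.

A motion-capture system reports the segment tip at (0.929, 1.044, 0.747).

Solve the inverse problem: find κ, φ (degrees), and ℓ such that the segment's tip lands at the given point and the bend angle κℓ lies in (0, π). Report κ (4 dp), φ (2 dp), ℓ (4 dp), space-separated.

ρ = √(x²+y²) = √(0.929² + 1.044²) = 1.39749
φ = atan2(y, x) mod 360° = atan2(1.044, 0.929) = 48.3358°
|p|² = ρ² + z² = 1.39749² + 0.747² = 2.51099
κ = 2ρ / |p|² = 2×1.39749 / 2.51099 = 1.11310
θ = 2·atan2(ρ, z) = 2·atan2(1.39749, 0.747) = 2.15982 rad
ℓ = θ/κ = 2.15982/1.11310 = 1.94036

1.1131 48.34 1.9404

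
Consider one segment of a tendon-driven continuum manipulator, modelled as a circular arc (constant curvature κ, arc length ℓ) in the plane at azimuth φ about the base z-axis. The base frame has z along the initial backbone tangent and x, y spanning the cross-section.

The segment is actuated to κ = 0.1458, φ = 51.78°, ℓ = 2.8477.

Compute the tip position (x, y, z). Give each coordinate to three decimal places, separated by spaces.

θ = κ·ℓ = 0.1458 × 2.8477 = 0.41519 rad
ρ = (1 − cos θ)/κ = (1 − 0.91504)/0.1458 = 0.58273
z = sin θ / κ = 0.40337/0.1458 = 2.76658
x = ρ cos φ = 0.58273 × cos(51.78°) = 0.36053
y = ρ sin φ = 0.58273 × sin(51.78°) = 0.45782

0.361 0.458 2.767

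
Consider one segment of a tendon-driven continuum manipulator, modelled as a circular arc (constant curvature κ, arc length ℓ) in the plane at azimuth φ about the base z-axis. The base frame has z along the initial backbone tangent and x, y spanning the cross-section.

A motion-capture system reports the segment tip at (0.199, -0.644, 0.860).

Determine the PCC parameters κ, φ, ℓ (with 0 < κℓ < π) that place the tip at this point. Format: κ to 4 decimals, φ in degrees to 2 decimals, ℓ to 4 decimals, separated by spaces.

ρ = √(x²+y²) = √(0.199² + -0.644²) = 0.67405
φ = atan2(y, x) mod 360° = atan2(-0.644, 0.199) = 287.1715°
|p|² = ρ² + z² = 0.67405² + 0.860² = 1.19394
κ = 2ρ / |p|² = 2×0.67405 / 1.19394 = 1.12911
θ = 2·atan2(ρ, z) = 2·atan2(0.67405, 0.860) = 1.32954 rad
ℓ = θ/κ = 1.32954/1.12911 = 1.17750

1.1291 287.17 1.1775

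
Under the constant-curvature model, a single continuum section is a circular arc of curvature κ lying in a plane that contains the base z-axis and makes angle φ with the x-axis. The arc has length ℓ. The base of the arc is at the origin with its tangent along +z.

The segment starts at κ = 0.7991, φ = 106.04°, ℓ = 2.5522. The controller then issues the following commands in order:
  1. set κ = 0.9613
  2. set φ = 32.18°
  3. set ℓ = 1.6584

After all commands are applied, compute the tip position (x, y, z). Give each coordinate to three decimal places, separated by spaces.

initial: κ=0.7991, φ=106.04°, ℓ=2.5522
cmd 1: set κ=0.9613 → (κ,φ,ℓ)=(0.9613,106.04°,2.5522) → tip=(-0.5094,1.7720,0.6607)
cmd 2: set φ=32.18° → (κ,φ,ℓ)=(0.9613,32.18°,2.5522) → tip=(1.5605,0.9820,0.6607)
cmd 3: set ℓ=1.6584 → (κ,φ,ℓ)=(0.9613,32.18°,1.6584) → tip=(0.9011,0.5670,1.0400)

0.901 0.567 1.040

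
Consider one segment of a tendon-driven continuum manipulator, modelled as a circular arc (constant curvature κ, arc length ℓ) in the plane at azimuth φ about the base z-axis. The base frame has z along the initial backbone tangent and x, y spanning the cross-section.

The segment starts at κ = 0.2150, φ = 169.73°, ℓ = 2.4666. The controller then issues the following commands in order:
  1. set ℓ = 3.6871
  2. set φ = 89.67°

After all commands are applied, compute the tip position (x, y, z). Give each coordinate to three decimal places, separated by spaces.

initial: κ=0.2150, φ=169.73°, ℓ=2.4666
cmd 1: set ℓ=3.6871 → (κ,φ,ℓ)=(0.2150,169.73°,3.6871) → tip=(-1.3643,0.2472,3.3129)
cmd 2: set φ=89.67° → (κ,φ,ℓ)=(0.2150,89.67°,3.6871) → tip=(0.0080,1.3865,3.3129)

0.008 1.386 3.313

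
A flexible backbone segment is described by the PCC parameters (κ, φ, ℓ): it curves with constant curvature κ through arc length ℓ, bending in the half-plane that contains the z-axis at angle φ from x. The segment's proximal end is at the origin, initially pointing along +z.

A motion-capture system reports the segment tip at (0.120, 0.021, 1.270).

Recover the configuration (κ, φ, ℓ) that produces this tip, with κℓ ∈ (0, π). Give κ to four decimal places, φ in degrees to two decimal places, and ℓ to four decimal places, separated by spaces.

0.1497 9.93 1.2778

ρ = √(x²+y²) = √(0.120² + 0.021²) = 0.12182
φ = atan2(y, x) mod 360° = atan2(0.021, 0.120) = 9.9262°
|p|² = ρ² + z² = 0.12182² + 1.270² = 1.62774
κ = 2ρ / |p|² = 2×0.12182 / 1.62774 = 0.14968
θ = 2·atan2(ρ, z) = 2·atan2(0.12182, 1.270) = 0.19126 rad
ℓ = θ/κ = 0.19126/0.14968 = 1.27778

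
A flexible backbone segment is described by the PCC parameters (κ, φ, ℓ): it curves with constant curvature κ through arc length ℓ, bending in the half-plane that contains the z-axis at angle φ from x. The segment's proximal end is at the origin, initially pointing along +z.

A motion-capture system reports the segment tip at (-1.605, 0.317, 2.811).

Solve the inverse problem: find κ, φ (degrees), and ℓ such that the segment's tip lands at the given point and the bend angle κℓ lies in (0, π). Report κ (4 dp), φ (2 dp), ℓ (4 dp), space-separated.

0.3093 168.83 3.4080

ρ = √(x²+y²) = √(-1.605² + 0.317²) = 1.63601
φ = atan2(y, x) mod 360° = atan2(0.317, -1.605) = 168.8274°
|p|² = ρ² + z² = 1.63601² + 2.811² = 10.57823
κ = 2ρ / |p|² = 2×1.63601 / 10.57823 = 0.30932
θ = 2·atan2(ρ, z) = 2·atan2(1.63601, 2.811) = 1.05416 rad
ℓ = θ/κ = 1.05416/0.30932 = 3.40804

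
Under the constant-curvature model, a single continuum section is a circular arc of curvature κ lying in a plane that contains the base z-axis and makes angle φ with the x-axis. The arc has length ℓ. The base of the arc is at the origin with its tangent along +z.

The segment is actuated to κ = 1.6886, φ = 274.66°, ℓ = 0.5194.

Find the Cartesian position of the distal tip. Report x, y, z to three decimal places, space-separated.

0.017 -0.213 0.455

θ = κ·ℓ = 1.6886 × 0.5194 = 0.87706 rad
ρ = (1 − cos θ)/κ = (1 − 0.63942)/1.6886 = 0.21354
z = sin θ / κ = 0.76886/1.6886 = 0.45532
x = ρ cos φ = 0.21354 × cos(274.66°) = 0.01735
y = ρ sin φ = 0.21354 × sin(274.66°) = -0.21283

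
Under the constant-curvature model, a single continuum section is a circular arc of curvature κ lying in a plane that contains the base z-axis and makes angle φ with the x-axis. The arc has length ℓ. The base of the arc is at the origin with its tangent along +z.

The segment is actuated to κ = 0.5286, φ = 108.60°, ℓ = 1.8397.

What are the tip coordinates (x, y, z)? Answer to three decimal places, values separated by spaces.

-0.264 0.783 1.563

θ = κ·ℓ = 0.5286 × 1.8397 = 0.97247 rad
ρ = (1 − cos θ)/κ = (1 − 0.56326)/0.5286 = 0.82621
z = sin θ / κ = 0.82628/0.5286 = 1.56314
x = ρ cos φ = 0.82621 × cos(108.60°) = -0.26353
y = ρ sin φ = 0.82621 × sin(108.60°) = 0.78306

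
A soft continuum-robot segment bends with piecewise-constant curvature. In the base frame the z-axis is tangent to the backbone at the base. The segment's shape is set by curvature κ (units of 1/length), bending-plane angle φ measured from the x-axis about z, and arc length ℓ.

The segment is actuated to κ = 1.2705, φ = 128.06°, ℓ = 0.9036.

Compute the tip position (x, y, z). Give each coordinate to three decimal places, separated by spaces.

θ = κ·ℓ = 1.2705 × 0.9036 = 1.14802 rad
ρ = (1 − cos θ)/κ = (1 − 0.41029)/1.2705 = 0.46416
z = sin θ / κ = 0.91195/1.2705 = 0.71779
x = ρ cos φ = 0.46416 × cos(128.06°) = -0.28615
y = ρ sin φ = 0.46416 × sin(128.06°) = 0.36546

-0.286 0.365 0.718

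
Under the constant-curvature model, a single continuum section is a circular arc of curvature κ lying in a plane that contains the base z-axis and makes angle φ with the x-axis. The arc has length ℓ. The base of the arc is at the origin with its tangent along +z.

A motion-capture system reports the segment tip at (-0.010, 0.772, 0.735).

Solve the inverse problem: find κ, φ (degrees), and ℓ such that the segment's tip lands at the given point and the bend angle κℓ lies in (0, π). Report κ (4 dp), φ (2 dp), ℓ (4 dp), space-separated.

1.3589 90.74 1.1921

ρ = √(x²+y²) = √(-0.010² + 0.772²) = 0.77206
φ = atan2(y, x) mod 360° = atan2(0.772, -0.010) = 90.7421°
|p|² = ρ² + z² = 0.77206² + 0.735² = 1.13631
κ = 2ρ / |p|² = 2×0.77206 / 1.13631 = 1.35890
θ = 2·atan2(ρ, z) = 2·atan2(0.77206, 0.735) = 1.61997 rad
ℓ = θ/κ = 1.61997/1.35890 = 1.19212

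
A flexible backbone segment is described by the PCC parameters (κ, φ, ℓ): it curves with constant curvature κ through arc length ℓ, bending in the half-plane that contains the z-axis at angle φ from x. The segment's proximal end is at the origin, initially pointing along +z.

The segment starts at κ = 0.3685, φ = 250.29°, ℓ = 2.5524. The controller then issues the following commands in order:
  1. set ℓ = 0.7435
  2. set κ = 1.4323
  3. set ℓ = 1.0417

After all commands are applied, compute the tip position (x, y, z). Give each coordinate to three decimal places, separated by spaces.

-0.217 -0.606 0.696

initial: κ=0.3685, φ=250.29°, ℓ=2.5524
cmd 1: set ℓ=0.7435 → (κ,φ,ℓ)=(0.3685,250.29°,0.7435) → tip=(-0.0341,-0.0953,0.7342)
cmd 2: set κ=1.4323 → (κ,φ,ℓ)=(1.4323,250.29°,0.7435) → tip=(-0.1214,-0.3388,0.6107)
cmd 3: set ℓ=1.0417 → (κ,φ,ℓ)=(1.4323,250.29°,1.0417) → tip=(-0.2169,-0.6056,0.6960)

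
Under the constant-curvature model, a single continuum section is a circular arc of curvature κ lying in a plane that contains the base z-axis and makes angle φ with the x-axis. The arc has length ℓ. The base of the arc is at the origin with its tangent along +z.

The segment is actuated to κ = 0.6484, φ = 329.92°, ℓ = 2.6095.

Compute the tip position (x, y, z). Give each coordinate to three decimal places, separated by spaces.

θ = κ·ℓ = 0.6484 × 2.6095 = 1.69200 rad
ρ = (1 − cos θ)/κ = (1 − -0.12091)/0.6484 = 1.72873
z = sin θ / κ = 0.99266/0.6484 = 1.53094
x = ρ cos φ = 1.72873 × cos(329.92°) = 1.49591
y = ρ sin φ = 1.72873 × sin(329.92°) = -0.86645

1.496 -0.866 1.531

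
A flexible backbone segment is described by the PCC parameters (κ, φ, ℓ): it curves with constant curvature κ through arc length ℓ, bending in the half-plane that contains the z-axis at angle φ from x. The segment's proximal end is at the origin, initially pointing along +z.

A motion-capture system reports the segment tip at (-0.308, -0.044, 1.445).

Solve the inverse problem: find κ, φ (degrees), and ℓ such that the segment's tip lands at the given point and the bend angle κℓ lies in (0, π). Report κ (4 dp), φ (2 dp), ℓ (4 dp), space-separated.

0.2848 188.13 1.4893

ρ = √(x²+y²) = √(-0.308² + -0.044²) = 0.31113
φ = atan2(y, x) mod 360° = atan2(-0.044, -0.308) = 188.1301°
|p|² = ρ² + z² = 0.31113² + 1.445² = 2.18483
κ = 2ρ / |p|² = 2×0.31113 / 2.18483 = 0.28481
θ = 2·atan2(ρ, z) = 2·atan2(0.31113, 1.445) = 0.42415 rad
ℓ = θ/κ = 0.42415/0.28481 = 1.48925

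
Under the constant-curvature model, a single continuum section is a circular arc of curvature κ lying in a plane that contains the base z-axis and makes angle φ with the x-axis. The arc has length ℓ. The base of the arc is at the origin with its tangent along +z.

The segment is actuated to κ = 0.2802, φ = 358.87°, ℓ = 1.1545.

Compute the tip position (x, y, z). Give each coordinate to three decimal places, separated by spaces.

θ = κ·ℓ = 0.2802 × 1.1545 = 0.32349 rad
ρ = (1 − cos θ)/κ = (1 − 0.94813)/0.2802 = 0.18511
z = sin θ / κ = 0.31788/0.2802 = 1.13447
x = ρ cos φ = 0.18511 × cos(358.87°) = 0.18508
y = ρ sin φ = 0.18511 × sin(358.87°) = -0.00365

0.185 -0.004 1.134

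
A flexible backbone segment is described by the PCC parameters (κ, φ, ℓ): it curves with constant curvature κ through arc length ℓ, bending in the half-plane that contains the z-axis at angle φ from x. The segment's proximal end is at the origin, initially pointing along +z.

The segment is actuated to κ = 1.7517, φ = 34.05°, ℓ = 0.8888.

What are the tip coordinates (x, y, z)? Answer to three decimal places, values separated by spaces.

0.466 0.315 0.571

θ = κ·ℓ = 1.7517 × 0.8888 = 1.55691 rad
ρ = (1 − cos θ)/κ = (1 − 0.01388)/1.7517 = 0.56295
z = sin θ / κ = 0.99990/1.7517 = 0.57082
x = ρ cos φ = 0.56295 × cos(34.05°) = 0.46643
y = ρ sin φ = 0.56295 × sin(34.05°) = 0.31520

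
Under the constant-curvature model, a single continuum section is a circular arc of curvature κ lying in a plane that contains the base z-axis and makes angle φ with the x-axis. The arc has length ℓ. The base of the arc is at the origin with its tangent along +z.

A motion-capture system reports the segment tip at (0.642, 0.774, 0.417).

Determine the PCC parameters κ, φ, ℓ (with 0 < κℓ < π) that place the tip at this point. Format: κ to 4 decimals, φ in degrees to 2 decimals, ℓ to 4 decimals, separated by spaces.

1.6970 50.33 1.3880

ρ = √(x²+y²) = √(0.642² + 0.774²) = 1.00560
φ = atan2(y, x) mod 360° = atan2(0.774, 0.642) = 50.3257°
|p|² = ρ² + z² = 1.00560² + 0.417² = 1.18513
κ = 2ρ / |p|² = 2×1.00560 / 1.18513 = 1.69704
θ = 2·atan2(ρ, z) = 2·atan2(1.00560, 0.417) = 2.35541 rad
ℓ = θ/κ = 2.35541/1.69704 = 1.38795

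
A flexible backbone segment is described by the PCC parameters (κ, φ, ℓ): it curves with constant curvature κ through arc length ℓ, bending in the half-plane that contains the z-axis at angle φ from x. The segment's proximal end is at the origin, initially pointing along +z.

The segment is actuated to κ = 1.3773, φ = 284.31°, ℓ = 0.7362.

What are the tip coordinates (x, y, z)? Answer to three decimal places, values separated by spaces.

0.085 -0.332 0.616

θ = κ·ℓ = 1.3773 × 0.7362 = 1.01397 rad
ρ = (1 − cos θ)/κ = (1 − 0.52850)/1.3773 = 0.34234
z = sin θ / κ = 0.84894/1.3773 = 0.61638
x = ρ cos φ = 0.34234 × cos(284.31°) = 0.08462
y = ρ sin φ = 0.34234 × sin(284.31°) = -0.33172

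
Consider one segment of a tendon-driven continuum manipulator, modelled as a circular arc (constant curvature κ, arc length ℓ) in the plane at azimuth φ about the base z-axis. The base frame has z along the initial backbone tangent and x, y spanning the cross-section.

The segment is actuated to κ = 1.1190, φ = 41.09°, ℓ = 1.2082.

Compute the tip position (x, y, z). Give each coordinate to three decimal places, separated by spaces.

0.527 0.460 0.872

θ = κ·ℓ = 1.1190 × 1.2082 = 1.35198 rad
ρ = (1 − cos θ)/κ = (1 − 0.21708)/1.1190 = 0.69966
z = sin θ / κ = 0.97615/1.1190 = 0.87235
x = ρ cos φ = 0.69966 × cos(41.09°) = 0.52732
y = ρ sin φ = 0.69966 × sin(41.09°) = 0.45985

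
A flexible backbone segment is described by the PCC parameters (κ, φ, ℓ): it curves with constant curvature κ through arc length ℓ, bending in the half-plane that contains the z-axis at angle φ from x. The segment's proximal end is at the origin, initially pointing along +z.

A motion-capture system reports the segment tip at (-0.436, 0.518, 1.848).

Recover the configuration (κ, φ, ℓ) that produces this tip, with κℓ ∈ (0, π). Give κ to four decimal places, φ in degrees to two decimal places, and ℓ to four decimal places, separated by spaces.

0.3496 130.09 2.0092

ρ = √(x²+y²) = √(-0.436² + 0.518²) = 0.67707
φ = atan2(y, x) mod 360° = atan2(0.518, -0.436) = 130.0873°
|p|² = ρ² + z² = 0.67707² + 1.848² = 3.87352
κ = 2ρ / |p|² = 2×0.67707 / 3.87352 = 0.34959
θ = 2·atan2(ρ, z) = 2·atan2(0.67707, 1.848) = 0.70238 rad
ℓ = θ/κ = 0.70238/0.34959 = 2.00917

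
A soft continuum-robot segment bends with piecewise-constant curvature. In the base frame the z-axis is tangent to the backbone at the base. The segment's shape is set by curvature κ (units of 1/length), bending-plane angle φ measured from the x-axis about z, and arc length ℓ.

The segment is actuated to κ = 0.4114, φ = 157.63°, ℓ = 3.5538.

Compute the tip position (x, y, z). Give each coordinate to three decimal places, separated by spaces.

-2.004 0.825 2.416

θ = κ·ℓ = 0.4114 × 3.5538 = 1.46203 rad
ρ = (1 − cos θ)/κ = (1 − 0.10855)/0.4114 = 2.16687
z = sin θ / κ = 0.99409/0.4114 = 2.41636
x = ρ cos φ = 2.16687 × cos(157.63°) = -2.00381
y = ρ sin φ = 2.16687 × sin(157.63°) = 0.82468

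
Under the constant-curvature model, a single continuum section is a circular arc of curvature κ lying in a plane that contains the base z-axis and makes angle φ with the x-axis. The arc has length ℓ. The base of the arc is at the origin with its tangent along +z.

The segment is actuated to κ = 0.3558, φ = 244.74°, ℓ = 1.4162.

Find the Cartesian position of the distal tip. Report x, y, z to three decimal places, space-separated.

-0.149 -0.316 1.357

θ = κ·ℓ = 0.3558 × 1.4162 = 0.50388 rad
ρ = (1 − cos θ)/κ = (1 − 0.87571)/0.3558 = 0.34931
z = sin θ / κ = 0.48283/0.3558 = 1.35703
x = ρ cos φ = 0.34931 × cos(244.74°) = -0.14906
y = ρ sin φ = 0.34931 × sin(244.74°) = -0.31591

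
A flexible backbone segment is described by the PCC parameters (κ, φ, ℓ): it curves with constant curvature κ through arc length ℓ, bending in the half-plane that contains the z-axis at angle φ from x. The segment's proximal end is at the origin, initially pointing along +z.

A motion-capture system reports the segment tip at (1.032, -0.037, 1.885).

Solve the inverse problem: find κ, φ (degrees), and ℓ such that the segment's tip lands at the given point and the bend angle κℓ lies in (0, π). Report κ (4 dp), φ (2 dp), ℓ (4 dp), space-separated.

0.4471 357.95 2.2420

ρ = √(x²+y²) = √(1.032² + -0.037²) = 1.03266
φ = atan2(y, x) mod 360° = atan2(-0.037, 1.032) = 357.9467°
|p|² = ρ² + z² = 1.03266² + 1.885² = 4.61962
κ = 2ρ / |p|² = 2×1.03266 / 4.61962 = 0.44708
θ = 2·atan2(ρ, z) = 2·atan2(1.03266, 1.885) = 1.00235 rad
ℓ = θ/κ = 1.00235/0.44708 = 2.24202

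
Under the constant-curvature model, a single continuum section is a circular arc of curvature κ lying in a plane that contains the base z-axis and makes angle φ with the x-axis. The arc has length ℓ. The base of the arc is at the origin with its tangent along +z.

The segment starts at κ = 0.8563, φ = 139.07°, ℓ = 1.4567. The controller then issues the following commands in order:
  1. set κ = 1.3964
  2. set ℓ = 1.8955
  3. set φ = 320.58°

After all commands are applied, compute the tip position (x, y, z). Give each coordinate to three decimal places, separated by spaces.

initial: κ=0.8563, φ=139.07°, ℓ=1.4567
cmd 1: set κ=1.3964 → (κ,φ,ℓ)=(1.3964,139.07°,1.4567) → tip=(-0.7829,0.6788,0.6406)
cmd 2: set ℓ=1.8955 → (κ,φ,ℓ)=(1.3964,139.07°,1.8955) → tip=(-1.0172,0.8821,0.3400)
cmd 3: set φ=320.58° → (κ,φ,ℓ)=(1.3964,320.58°,1.8955) → tip=(1.0401,-0.8550,0.3400)

1.040 -0.855 0.340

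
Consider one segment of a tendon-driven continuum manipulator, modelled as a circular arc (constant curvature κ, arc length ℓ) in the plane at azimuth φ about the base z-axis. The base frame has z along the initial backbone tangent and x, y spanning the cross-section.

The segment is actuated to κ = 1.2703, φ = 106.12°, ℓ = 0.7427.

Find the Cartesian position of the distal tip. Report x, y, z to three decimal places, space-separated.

θ = κ·ℓ = 1.2703 × 0.7427 = 0.94345 rad
ρ = (1 − cos θ)/κ = (1 − 0.58700)/1.2703 = 0.32512
z = sin θ / κ = 0.80959/1.2703 = 0.63732
x = ρ cos φ = 0.32512 × cos(106.12°) = -0.09027
y = ρ sin φ = 0.32512 × sin(106.12°) = 0.31234

-0.090 0.312 0.637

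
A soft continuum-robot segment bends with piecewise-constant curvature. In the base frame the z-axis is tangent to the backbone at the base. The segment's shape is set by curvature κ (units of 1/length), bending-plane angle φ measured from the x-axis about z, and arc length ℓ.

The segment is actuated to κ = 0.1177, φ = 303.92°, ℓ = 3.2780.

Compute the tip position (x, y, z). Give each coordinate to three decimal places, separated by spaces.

θ = κ·ℓ = 0.1177 × 3.2780 = 0.38582 rad
ρ = (1 − cos θ)/κ = (1 − 0.92649)/0.1177 = 0.62455
z = sin θ / κ = 0.37632/0.1177 = 3.19728
x = ρ cos φ = 0.62455 × cos(303.92°) = 0.34852
y = ρ sin φ = 0.62455 × sin(303.92°) = -0.51827

0.349 -0.518 3.197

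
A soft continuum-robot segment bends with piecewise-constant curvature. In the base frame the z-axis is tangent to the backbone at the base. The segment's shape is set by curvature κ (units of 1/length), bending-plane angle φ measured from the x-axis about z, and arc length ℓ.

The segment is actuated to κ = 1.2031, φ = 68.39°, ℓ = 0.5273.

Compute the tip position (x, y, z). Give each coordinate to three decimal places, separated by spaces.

θ = κ·ℓ = 1.2031 × 0.5273 = 0.63439 rad
ρ = (1 − cos θ)/κ = (1 − 0.80543)/1.2031 = 0.16172
z = sin θ / κ = 0.59269/1.2031 = 0.49264
x = ρ cos φ = 0.16172 × cos(68.39°) = 0.05956
y = ρ sin φ = 0.16172 × sin(68.39°) = 0.15036

0.060 0.150 0.493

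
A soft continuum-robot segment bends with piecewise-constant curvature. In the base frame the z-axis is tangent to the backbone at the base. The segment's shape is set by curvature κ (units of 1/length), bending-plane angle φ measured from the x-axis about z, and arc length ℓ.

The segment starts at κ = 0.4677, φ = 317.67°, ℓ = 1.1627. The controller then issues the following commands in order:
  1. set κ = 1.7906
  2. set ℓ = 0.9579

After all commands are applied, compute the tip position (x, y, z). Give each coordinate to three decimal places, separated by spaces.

0.472 -0.430 0.553

initial: κ=0.4677, φ=317.67°, ℓ=1.1627
cmd 1: set κ=1.7906 → (κ,φ,ℓ)=(1.7906,317.67°,1.1627) → tip=(0.6148,-0.5600,0.4871)
cmd 2: set ℓ=0.9579 → (κ,φ,ℓ)=(1.7906,317.67°,0.9579) → tip=(0.4723,-0.4302,0.5527)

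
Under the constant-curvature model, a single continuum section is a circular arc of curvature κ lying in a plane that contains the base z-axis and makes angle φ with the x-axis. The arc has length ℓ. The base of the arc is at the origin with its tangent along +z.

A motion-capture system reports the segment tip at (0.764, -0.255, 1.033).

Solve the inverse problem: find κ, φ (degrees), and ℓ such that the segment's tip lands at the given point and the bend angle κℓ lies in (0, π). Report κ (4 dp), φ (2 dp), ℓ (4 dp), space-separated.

ρ = √(x²+y²) = √(0.764² + -0.255²) = 0.80543
φ = atan2(y, x) mod 360° = atan2(-0.255, 0.764) = 341.5426°
|p|² = ρ² + z² = 0.80543² + 1.033² = 1.71581
κ = 2ρ / |p|² = 2×0.80543 / 1.71581 = 0.93884
θ = 2·atan2(ρ, z) = 2·atan2(0.80543, 1.033) = 1.32448 rad
ℓ = θ/κ = 1.32448/0.93884 = 1.41077

0.9388 341.54 1.4108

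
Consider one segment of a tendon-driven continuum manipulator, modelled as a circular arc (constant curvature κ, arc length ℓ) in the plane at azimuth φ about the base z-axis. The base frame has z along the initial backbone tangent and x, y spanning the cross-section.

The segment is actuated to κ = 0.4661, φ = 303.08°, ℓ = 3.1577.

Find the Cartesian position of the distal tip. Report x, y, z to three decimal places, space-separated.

1.055 -1.620 2.135

θ = κ·ℓ = 0.4661 × 3.1577 = 1.47180 rad
ρ = (1 − cos θ)/κ = (1 − 0.09883)/0.4661 = 1.93342
z = sin θ / κ = 0.99510/0.4661 = 2.13496
x = ρ cos φ = 1.93342 × cos(303.08°) = 1.05528
y = ρ sin φ = 1.93342 × sin(303.08°) = -1.62003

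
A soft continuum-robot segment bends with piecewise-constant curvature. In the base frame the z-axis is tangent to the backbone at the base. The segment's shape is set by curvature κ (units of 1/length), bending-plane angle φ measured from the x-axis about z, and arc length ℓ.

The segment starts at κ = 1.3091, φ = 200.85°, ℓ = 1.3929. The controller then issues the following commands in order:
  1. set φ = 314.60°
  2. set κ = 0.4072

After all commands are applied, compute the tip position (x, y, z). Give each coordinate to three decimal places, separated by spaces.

0.270 -0.274 1.319

initial: κ=1.3091, φ=200.85°, ℓ=1.3929
cmd 1: set φ=314.60° → (κ,φ,ℓ)=(1.3091,314.60°,1.3929) → tip=(0.6704,-0.6799,0.7396)
cmd 2: set κ=0.4072 → (κ,φ,ℓ)=(0.4072,314.60°,1.3929) → tip=(0.2700,-0.2738,1.3194)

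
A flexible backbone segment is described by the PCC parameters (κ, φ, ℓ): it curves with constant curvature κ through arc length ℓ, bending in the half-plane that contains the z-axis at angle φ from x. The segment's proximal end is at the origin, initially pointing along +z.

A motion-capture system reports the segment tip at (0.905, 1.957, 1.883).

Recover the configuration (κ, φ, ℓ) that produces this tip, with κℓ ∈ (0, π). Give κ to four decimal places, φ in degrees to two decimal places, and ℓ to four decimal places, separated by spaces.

ρ = √(x²+y²) = √(0.905² + 1.957²) = 2.15612
φ = atan2(y, x) mod 360° = atan2(1.957, 0.905) = 65.1822°
|p|² = ρ² + z² = 2.15612² + 1.883² = 8.19456
κ = 2ρ / |p|² = 2×2.15612 / 8.19456 = 0.52623
θ = 2·atan2(ρ, z) = 2·atan2(2.15612, 1.883) = 1.70583 rad
ℓ = θ/κ = 1.70583/0.52623 = 3.24159

0.5262 65.18 3.2416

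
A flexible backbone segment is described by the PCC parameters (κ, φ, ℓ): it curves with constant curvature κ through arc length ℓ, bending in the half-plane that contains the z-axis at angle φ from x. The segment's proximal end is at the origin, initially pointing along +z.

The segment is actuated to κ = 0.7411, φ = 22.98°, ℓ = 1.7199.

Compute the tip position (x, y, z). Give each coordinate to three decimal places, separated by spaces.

0.880 0.373 1.291

θ = κ·ℓ = 0.7411 × 1.7199 = 1.27462 rad
ρ = (1 − cos θ)/κ = (1 − 0.29187)/0.7411 = 0.95552
z = sin θ / κ = 0.95646/0.7411 = 1.29059
x = ρ cos φ = 0.95552 × cos(22.98°) = 0.87969
y = ρ sin φ = 0.95552 × sin(22.98°) = 0.37304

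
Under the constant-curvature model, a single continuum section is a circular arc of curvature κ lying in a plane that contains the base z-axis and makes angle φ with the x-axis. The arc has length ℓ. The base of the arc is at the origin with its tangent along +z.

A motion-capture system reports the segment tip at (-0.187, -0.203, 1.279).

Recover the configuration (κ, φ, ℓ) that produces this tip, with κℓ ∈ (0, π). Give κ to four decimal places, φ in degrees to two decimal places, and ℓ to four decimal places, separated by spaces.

0.3224 227.35 1.3183

ρ = √(x²+y²) = √(-0.187² + -0.203²) = 0.27600
φ = atan2(y, x) mod 360° = atan2(-0.203, -0.187) = 227.3493°
|p|² = ρ² + z² = 0.27600² + 1.279² = 1.71202
κ = 2ρ / |p|² = 2×0.27600 / 1.71202 = 0.32243
θ = 2·atan2(ρ, z) = 2·atan2(0.27600, 1.279) = 0.42507 rad
ℓ = θ/κ = 0.42507/0.32243 = 1.31834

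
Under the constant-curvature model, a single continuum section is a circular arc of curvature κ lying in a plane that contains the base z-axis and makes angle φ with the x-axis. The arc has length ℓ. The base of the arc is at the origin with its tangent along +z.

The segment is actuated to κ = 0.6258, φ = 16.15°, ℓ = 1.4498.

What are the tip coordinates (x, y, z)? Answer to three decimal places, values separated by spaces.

0.590 0.171 1.259

θ = κ·ℓ = 0.6258 × 1.4498 = 0.90728 rad
ρ = (1 − cos θ)/κ = (1 − 0.61589)/0.6258 = 0.61379
z = sin θ / κ = 0.78783/0.6258 = 1.25892
x = ρ cos φ = 0.61379 × cos(16.15°) = 0.58957
y = ρ sin φ = 0.61379 × sin(16.15°) = 0.17073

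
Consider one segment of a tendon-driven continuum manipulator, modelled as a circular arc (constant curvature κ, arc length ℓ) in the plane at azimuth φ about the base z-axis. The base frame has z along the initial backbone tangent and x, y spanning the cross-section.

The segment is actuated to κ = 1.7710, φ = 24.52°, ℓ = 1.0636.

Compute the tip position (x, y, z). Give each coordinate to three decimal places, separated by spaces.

0.672 0.306 0.537

θ = κ·ℓ = 1.7710 × 1.0636 = 1.88364 rad
ρ = (1 − cos θ)/κ = (1 − -0.30776)/1.7710 = 0.73843
z = sin θ / κ = 0.95146/1.7710 = 0.53725
x = ρ cos φ = 0.73843 × cos(24.52°) = 0.67184
y = ρ sin φ = 0.73843 × sin(24.52°) = 0.30646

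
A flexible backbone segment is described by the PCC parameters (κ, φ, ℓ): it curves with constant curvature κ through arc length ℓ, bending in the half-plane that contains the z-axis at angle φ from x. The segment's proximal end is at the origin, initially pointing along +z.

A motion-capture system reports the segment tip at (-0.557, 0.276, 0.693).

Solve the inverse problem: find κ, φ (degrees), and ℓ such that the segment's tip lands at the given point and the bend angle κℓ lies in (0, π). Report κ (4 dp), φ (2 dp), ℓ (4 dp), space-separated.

1.4345 153.64 1.0194

ρ = √(x²+y²) = √(-0.557² + 0.276²) = 0.62163
φ = atan2(y, x) mod 360° = atan2(0.276, -0.557) = 153.6410°
|p|² = ρ² + z² = 0.62163² + 0.693² = 0.86667
κ = 2ρ / |p|² = 2×0.62163 / 0.86667 = 1.43452
θ = 2·atan2(ρ, z) = 2·atan2(0.62163, 0.693) = 1.46233 rad
ℓ = θ/κ = 1.46233/1.43452 = 1.01938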